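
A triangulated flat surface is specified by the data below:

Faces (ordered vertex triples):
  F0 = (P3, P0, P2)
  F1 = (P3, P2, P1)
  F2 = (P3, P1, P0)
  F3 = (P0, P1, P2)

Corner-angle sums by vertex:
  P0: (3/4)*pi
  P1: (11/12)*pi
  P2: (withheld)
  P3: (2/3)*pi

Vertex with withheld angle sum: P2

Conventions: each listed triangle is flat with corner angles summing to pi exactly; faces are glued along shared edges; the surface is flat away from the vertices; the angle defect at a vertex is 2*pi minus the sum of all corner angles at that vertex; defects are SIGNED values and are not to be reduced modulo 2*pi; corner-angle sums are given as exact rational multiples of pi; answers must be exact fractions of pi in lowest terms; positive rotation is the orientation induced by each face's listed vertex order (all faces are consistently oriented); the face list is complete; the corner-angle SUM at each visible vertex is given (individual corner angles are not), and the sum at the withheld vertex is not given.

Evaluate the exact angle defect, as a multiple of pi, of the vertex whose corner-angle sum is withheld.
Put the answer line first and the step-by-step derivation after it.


Answer: defect(P2) = pi/3

V = 4, E = 6, F = 4; chi = V - E + F = 2
Gauss-Bonnet: total defect = 2*pi*chi = 4*pi; visible defects sum to (11/3)*pi


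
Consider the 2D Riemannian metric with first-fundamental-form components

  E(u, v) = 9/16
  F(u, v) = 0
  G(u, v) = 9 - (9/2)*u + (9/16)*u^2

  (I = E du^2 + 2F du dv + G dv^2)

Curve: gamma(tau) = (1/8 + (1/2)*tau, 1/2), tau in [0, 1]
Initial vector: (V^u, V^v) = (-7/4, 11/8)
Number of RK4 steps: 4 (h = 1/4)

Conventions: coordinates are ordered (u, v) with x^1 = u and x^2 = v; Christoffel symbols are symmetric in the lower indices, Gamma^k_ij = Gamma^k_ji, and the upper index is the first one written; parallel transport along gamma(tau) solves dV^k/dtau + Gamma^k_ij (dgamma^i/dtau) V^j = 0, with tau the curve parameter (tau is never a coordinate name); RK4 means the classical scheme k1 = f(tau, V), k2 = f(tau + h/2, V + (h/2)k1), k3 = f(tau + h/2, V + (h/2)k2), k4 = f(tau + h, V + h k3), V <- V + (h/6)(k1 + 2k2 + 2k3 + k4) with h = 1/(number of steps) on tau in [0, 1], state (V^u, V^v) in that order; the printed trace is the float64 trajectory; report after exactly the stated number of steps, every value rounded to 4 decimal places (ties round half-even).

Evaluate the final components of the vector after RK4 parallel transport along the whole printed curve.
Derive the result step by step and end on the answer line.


gamma'(tau) = (1/2, 0); f(tau, V)^k = -Gamma^k_ij(gamma(tau)) gamma'^i(tau) V^j; h = 1/4; intermediate values shown to 6 dp
curve data and Christoffel symbols at the stage parameters:
  tau = 0.000000: gamma = (0.125000, 0.500000), gamma' = (0.500000, 0.000000); Gamma_uuu = 0.000000, Gamma_uuv = 0.000000, Gamma_uvv = 3.875000, Gamma_vuu = 0.000000, Gamma_vuv = -0.258065, Gamma_vvv = 0.000000
  tau = 0.125000: gamma = (0.187500, 0.500000), gamma' = (0.500000, 0.000000); Gamma_uuu = 0.000000, Gamma_uuv = 0.000000, Gamma_uvv = 3.812500, Gamma_vuu = 0.000000, Gamma_vuv = -0.262295, Gamma_vvv = 0.000000
  tau = 0.250000: gamma = (0.250000, 0.500000), gamma' = (0.500000, 0.000000); Gamma_uuu = 0.000000, Gamma_uuv = 0.000000, Gamma_uvv = 3.750000, Gamma_vuu = 0.000000, Gamma_vuv = -0.266667, Gamma_vvv = 0.000000
  tau = 0.375000: gamma = (0.312500, 0.500000), gamma' = (0.500000, 0.000000); Gamma_uuu = 0.000000, Gamma_uuv = 0.000000, Gamma_uvv = 3.687500, Gamma_vuu = 0.000000, Gamma_vuv = -0.271186, Gamma_vvv = 0.000000
  tau = 0.500000: gamma = (0.375000, 0.500000), gamma' = (0.500000, 0.000000); Gamma_uuu = 0.000000, Gamma_uuv = 0.000000, Gamma_uvv = 3.625000, Gamma_vuu = 0.000000, Gamma_vuv = -0.275862, Gamma_vvv = 0.000000
  tau = 0.625000: gamma = (0.437500, 0.500000), gamma' = (0.500000, 0.000000); Gamma_uuu = 0.000000, Gamma_uuv = 0.000000, Gamma_uvv = 3.562500, Gamma_vuu = 0.000000, Gamma_vuv = -0.280702, Gamma_vvv = 0.000000
  tau = 0.750000: gamma = (0.500000, 0.500000), gamma' = (0.500000, 0.000000); Gamma_uuu = 0.000000, Gamma_uuv = 0.000000, Gamma_uvv = 3.500000, Gamma_vuu = 0.000000, Gamma_vuv = -0.285714, Gamma_vvv = 0.000000
  tau = 0.875000: gamma = (0.562500, 0.500000), gamma' = (0.500000, 0.000000); Gamma_uuu = 0.000000, Gamma_uuv = 0.000000, Gamma_uvv = 3.437500, Gamma_vuu = 0.000000, Gamma_vuv = -0.290909, Gamma_vvv = 0.000000
  tau = 1.000000: gamma = (0.625000, 0.500000), gamma' = (0.500000, 0.000000); Gamma_uuu = 0.000000, Gamma_uuv = 0.000000, Gamma_uvv = 3.375000, Gamma_vuu = 0.000000, Gamma_vuv = -0.296296, Gamma_vvv = 0.000000
step 0: V^u = -1.7500, V^v = 1.3750
step 1: k1 = (0.000000, 0.177419), k2 = (0.000000, 0.183236), k3 = (0.000000, 0.183332), k4 = (0.000000, 0.189444); V <- V + (h/6)(k1 + 2k2 + 2k3 + k4): V^u = -1.7500, V^v = 1.4208
step 2: k1 = (0.000000, 0.189444), k2 = (0.000000, 0.195866), k3 = (0.000000, 0.195975), k4 = (0.000000, 0.202735); V <- V + (h/6)(k1 + 2k2 + 2k3 + k4): V^u = -1.7500, V^v = 1.4698
step 3: k1 = (0.000000, 0.202735), k2 = (0.000000, 0.209848), k3 = (0.000000, 0.209973), k4 = (0.000000, 0.217474); V <- V + (h/6)(k1 + 2k2 + 2k3 + k4): V^u = -1.7500, V^v = 1.5223
step 4: k1 = (0.000000, 0.217474), k2 = (0.000000, 0.225383), k3 = (0.000000, 0.225526), k4 = (0.000000, 0.233882); V <- V + (h/6)(k1 + 2k2 + 2k3 + k4): V^u = -1.7500, V^v = 1.5787

Answer: V^u = -1.7500, V^v = 1.5787


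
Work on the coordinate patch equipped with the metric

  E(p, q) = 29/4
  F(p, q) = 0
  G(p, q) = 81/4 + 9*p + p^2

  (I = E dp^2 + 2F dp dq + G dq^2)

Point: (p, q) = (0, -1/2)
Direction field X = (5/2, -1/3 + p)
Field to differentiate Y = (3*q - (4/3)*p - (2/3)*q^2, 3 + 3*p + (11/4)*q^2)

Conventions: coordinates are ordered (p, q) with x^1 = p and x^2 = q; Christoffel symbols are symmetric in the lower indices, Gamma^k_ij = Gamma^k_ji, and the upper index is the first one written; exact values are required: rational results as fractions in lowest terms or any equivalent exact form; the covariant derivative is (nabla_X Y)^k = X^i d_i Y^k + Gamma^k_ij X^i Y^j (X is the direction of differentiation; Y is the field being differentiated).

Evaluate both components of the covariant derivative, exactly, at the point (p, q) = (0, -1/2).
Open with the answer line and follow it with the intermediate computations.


Answer: (nabla_X Y)^p = -7919/2088, (nabla_X Y)^q = 13723/1296

E = 29/4, F = 0, G = 81/4 at the point
E_p = 0, E_q = 0, F_p = 0, F_q = 0, G_p = 9, G_q = 0
EG - F^2 = 2349/16;  g^inv = (16/2349) * [[81/4, 0], [0, 29/4]]
first-kind symbols [ij,l] = (1/2)(d_i g_jl + d_j g_il - d_l g_ij): [pp,p] = E_p/2 = 0, [pp,q] = F_p - E_q/2 = 0, [pq,p] = E_q/2 = 0, [pq,q] = G_p/2 = 9/2, [qq,p] = F_q - G_p/2 = -9/2, [qq,q] = G_q/2 = 0
Gamma^p_ij = (G*[ij,p] - F*[ij,q])/(EG - F^2), Gamma^q_ij = (E*[ij,q] - F*[ij,p])/(EG - F^2)
Gamma_ppp = 0, Gamma_ppq = 0, Gamma_pqq = -18/29, Gamma_qpp = 0, Gamma_qpq = 2/9, Gamma_qqq = 0
X = (5/2, -1/3), Y = (-5/3, 59/16) at the point


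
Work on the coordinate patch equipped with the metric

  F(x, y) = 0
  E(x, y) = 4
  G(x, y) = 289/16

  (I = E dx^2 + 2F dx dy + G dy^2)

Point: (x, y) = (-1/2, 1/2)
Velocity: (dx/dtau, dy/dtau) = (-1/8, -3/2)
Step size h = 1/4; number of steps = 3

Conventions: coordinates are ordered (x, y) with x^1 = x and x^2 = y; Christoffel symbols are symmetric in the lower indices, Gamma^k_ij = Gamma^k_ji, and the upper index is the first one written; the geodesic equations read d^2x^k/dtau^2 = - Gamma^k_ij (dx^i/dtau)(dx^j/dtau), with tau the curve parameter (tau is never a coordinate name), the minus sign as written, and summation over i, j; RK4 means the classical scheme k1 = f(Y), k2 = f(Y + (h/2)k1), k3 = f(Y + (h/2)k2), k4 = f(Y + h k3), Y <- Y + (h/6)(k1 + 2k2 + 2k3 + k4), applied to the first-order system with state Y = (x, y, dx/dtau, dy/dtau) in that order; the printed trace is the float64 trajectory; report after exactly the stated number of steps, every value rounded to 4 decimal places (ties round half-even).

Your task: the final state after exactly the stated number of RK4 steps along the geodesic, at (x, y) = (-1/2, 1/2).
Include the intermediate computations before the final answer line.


f(Y) = (dx/dtau, dy/dtau, -Gamma^x_ij Y'^i Y'^j, -Gamma^y_ij Y'^i Y'^j) with the Gammas evaluated at the stage position; h = 0.250000; intermediate values shown to 6 dp
step 0: x = -0.5000, y = 0.5000, dx/dtau = -0.1250, dy/dtau = -1.5000
step 1:
  k1: at (x, y) = (-0.500000, 0.500000), (dx/dtau, dy/dtau) = (-0.125000, -1.500000); Gamma_xxx = 0.000000, Gamma_xxy = 0.000000, Gamma_xyy = 0.000000, Gamma_yxx = 0.000000, Gamma_yxy = 0.000000, Gamma_yyy = 0.000000; k1 = (-0.125000, -1.500000, 0.000000, 0.000000)
  k2: at (x, y) = (-0.515625, 0.312500), (dx/dtau, dy/dtau) = (-0.125000, -1.500000); Gamma_xxx = 0.000000, Gamma_xxy = 0.000000, Gamma_xyy = 0.000000, Gamma_yxx = 0.000000, Gamma_yxy = 0.000000, Gamma_yyy = 0.000000; k2 = (-0.125000, -1.500000, 0.000000, 0.000000)
  k3: at (x, y) = (-0.515625, 0.312500), (dx/dtau, dy/dtau) = (-0.125000, -1.500000); Gamma_xxx = 0.000000, Gamma_xxy = 0.000000, Gamma_xyy = 0.000000, Gamma_yxx = 0.000000, Gamma_yxy = 0.000000, Gamma_yyy = 0.000000; k3 = (-0.125000, -1.500000, 0.000000, 0.000000)
  k4: at (x, y) = (-0.531250, 0.125000), (dx/dtau, dy/dtau) = (-0.125000, -1.500000); Gamma_xxx = 0.000000, Gamma_xxy = 0.000000, Gamma_xyy = 0.000000, Gamma_yxx = 0.000000, Gamma_yxy = 0.000000, Gamma_yyy = 0.000000; k4 = (-0.125000, -1.500000, 0.000000, 0.000000)
  Y <- Y + (h/6)(k1 + 2k2 + 2k3 + k4): x = -0.5312, y = 0.1250, dx/dtau = -0.1250, dy/dtau = -1.5000
step 2:
  k1: at (x, y) = (-0.531250, 0.125000), (dx/dtau, dy/dtau) = (-0.125000, -1.500000); Gamma_xxx = 0.000000, Gamma_xxy = 0.000000, Gamma_xyy = 0.000000, Gamma_yxx = 0.000000, Gamma_yxy = 0.000000, Gamma_yyy = 0.000000; k1 = (-0.125000, -1.500000, 0.000000, 0.000000)
  k2: at (x, y) = (-0.546875, -0.062500), (dx/dtau, dy/dtau) = (-0.125000, -1.500000); Gamma_xxx = 0.000000, Gamma_xxy = 0.000000, Gamma_xyy = 0.000000, Gamma_yxx = 0.000000, Gamma_yxy = 0.000000, Gamma_yyy = 0.000000; k2 = (-0.125000, -1.500000, 0.000000, 0.000000)
  k3: at (x, y) = (-0.546875, -0.062500), (dx/dtau, dy/dtau) = (-0.125000, -1.500000); Gamma_xxx = 0.000000, Gamma_xxy = 0.000000, Gamma_xyy = 0.000000, Gamma_yxx = 0.000000, Gamma_yxy = 0.000000, Gamma_yyy = 0.000000; k3 = (-0.125000, -1.500000, 0.000000, 0.000000)
  k4: at (x, y) = (-0.562500, -0.250000), (dx/dtau, dy/dtau) = (-0.125000, -1.500000); Gamma_xxx = 0.000000, Gamma_xxy = 0.000000, Gamma_xyy = 0.000000, Gamma_yxx = 0.000000, Gamma_yxy = 0.000000, Gamma_yyy = 0.000000; k4 = (-0.125000, -1.500000, 0.000000, 0.000000)
  Y <- Y + (h/6)(k1 + 2k2 + 2k3 + k4): x = -0.5625, y = -0.2500, dx/dtau = -0.1250, dy/dtau = -1.5000
step 3:
  k1: at (x, y) = (-0.562500, -0.250000), (dx/dtau, dy/dtau) = (-0.125000, -1.500000); Gamma_xxx = 0.000000, Gamma_xxy = 0.000000, Gamma_xyy = 0.000000, Gamma_yxx = 0.000000, Gamma_yxy = 0.000000, Gamma_yyy = 0.000000; k1 = (-0.125000, -1.500000, 0.000000, 0.000000)
  k2: at (x, y) = (-0.578125, -0.437500), (dx/dtau, dy/dtau) = (-0.125000, -1.500000); Gamma_xxx = 0.000000, Gamma_xxy = 0.000000, Gamma_xyy = 0.000000, Gamma_yxx = 0.000000, Gamma_yxy = 0.000000, Gamma_yyy = 0.000000; k2 = (-0.125000, -1.500000, 0.000000, 0.000000)
  k3: at (x, y) = (-0.578125, -0.437500), (dx/dtau, dy/dtau) = (-0.125000, -1.500000); Gamma_xxx = 0.000000, Gamma_xxy = 0.000000, Gamma_xyy = 0.000000, Gamma_yxx = 0.000000, Gamma_yxy = 0.000000, Gamma_yyy = 0.000000; k3 = (-0.125000, -1.500000, 0.000000, 0.000000)
  k4: at (x, y) = (-0.593750, -0.625000), (dx/dtau, dy/dtau) = (-0.125000, -1.500000); Gamma_xxx = 0.000000, Gamma_xxy = 0.000000, Gamma_xyy = 0.000000, Gamma_yxx = 0.000000, Gamma_yxy = 0.000000, Gamma_yyy = 0.000000; k4 = (-0.125000, -1.500000, 0.000000, 0.000000)
  Y <- Y + (h/6)(k1 + 2k2 + 2k3 + k4): x = -0.5938, y = -0.6250, dx/dtau = -0.1250, dy/dtau = -1.5000

Answer: x = -0.5938, y = -0.6250, dx/dtau = -0.1250, dy/dtau = -1.5000


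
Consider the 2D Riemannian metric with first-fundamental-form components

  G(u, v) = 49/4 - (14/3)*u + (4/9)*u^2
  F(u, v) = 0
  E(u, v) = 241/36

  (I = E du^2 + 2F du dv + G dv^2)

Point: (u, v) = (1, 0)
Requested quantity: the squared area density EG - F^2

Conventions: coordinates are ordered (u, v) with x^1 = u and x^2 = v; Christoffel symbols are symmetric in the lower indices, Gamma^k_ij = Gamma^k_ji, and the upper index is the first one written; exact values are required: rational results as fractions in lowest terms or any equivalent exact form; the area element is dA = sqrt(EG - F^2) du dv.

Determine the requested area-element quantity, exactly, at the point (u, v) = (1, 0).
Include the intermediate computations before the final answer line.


E = 241/36, F = 0, G = 289/36; EG - F^2 = 69649/1296

Answer: EG - F^2 = 69649/1296


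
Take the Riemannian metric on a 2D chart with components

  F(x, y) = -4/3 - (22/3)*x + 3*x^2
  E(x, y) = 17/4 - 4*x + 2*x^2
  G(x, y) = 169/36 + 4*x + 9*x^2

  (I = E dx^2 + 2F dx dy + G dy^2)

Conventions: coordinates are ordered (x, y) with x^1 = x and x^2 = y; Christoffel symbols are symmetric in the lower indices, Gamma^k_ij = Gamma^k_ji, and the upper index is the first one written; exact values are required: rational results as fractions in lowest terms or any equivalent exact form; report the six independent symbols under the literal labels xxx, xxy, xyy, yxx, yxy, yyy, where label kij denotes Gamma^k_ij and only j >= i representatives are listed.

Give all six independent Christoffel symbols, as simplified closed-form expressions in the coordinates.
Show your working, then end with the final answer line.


E = 17/4 - 4*x + 2*x^2; F = -4/3 - (22/3)*x + 3*x^2; G = 169/36 + 4*x + 9*x^2
Gamma^k_ij = (1/2) g^{kl} (d_i g_jl + d_j g_il - d_l g_ij), with g^inv = (1/(EG-F^2)) [[G, -F], [-F, E]]
first partials: E_x = -4 + 4*x, E_y = 0, F_x = -22/3 + 6*x, F_y = 0, G_x = 4 + 18*x, G_y = 0
D = EG - F^2 = 2617/144 - (64/3)*x - (509/36)*x^2 + 16*x^3 + 9*x^4
expanded: Gamma^x_xx = (G E_x - 2F F_x + F E_y)/(2D), Gamma^x_xy = (G E_y - F G_x)/(2D), Gamma^x_yy = (2G F_y - G G_x - F G_y)/(2D), Gamma^y_xx = (2E F_x - E E_y - F E_x)/(2D), Gamma^y_xy = (E G_x - F E_y)/(2D), Gamma^y_yy = (E G_y - 2F F_y + F G_x)/(2D); substitute and cancel common factors

Answer: Gamma_xxx = (8064*x^2 - 6392*x - 2760)/(1296*x^4 + 2304*x^3 - 2036*x^2 - 3072*x + 2617), Gamma_xxy = (-3888*x^3 + 8640*x^2 + 3840*x + 384)/(1296*x^4 + 2304*x^3 - 2036*x^2 - 3072*x + 2617), Gamma_xyy = (-11664*x^3 - 7776*x^2 - 7236*x - 1352)/(1296*x^4 + 2304*x^3 - 2036*x^2 - 3072*x + 2617), Gamma_yxx = (864*x^3 - 2592*x^2 + 6168*x - 4872)/(1296*x^4 + 2304*x^3 - 2036*x^2 - 3072*x + 2617), Gamma_yxy = (2592*x^3 - 4608*x^2 + 4356*x + 1224)/(1296*x^4 + 2304*x^3 - 2036*x^2 - 3072*x + 2617), Gamma_yyy = (3888*x^3 - 8640*x^2 - 3840*x - 384)/(1296*x^4 + 2304*x^3 - 2036*x^2 - 3072*x + 2617)


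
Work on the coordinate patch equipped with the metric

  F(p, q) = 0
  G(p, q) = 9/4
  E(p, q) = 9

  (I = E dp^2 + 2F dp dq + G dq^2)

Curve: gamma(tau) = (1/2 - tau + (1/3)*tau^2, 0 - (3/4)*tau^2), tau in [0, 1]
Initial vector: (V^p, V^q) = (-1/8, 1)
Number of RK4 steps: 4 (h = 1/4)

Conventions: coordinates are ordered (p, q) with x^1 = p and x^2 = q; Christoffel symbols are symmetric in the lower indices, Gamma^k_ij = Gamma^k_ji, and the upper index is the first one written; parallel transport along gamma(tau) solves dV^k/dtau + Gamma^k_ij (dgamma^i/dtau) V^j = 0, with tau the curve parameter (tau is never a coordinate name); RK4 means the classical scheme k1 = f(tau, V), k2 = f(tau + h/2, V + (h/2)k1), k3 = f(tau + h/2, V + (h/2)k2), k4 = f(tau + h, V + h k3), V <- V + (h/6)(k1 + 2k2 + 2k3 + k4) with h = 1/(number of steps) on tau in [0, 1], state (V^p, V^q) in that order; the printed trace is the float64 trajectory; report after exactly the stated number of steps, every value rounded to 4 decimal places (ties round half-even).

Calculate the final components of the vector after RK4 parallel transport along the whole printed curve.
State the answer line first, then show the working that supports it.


Answer: V^p = -0.1250, V^q = 1.0000

gamma'(tau) = (-1 + (2/3)*tau, -(3/2)*tau); f(tau, V)^k = -Gamma^k_ij(gamma(tau)) gamma'^i(tau) V^j; h = 1/4; intermediate values shown to 6 dp
curve data and Christoffel symbols at the stage parameters:
  tau = 0.000000: gamma = (0.500000, 0.000000), gamma' = (-1.000000, 0.000000); Gamma_ppp = 0.000000, Gamma_ppq = 0.000000, Gamma_pqq = 0.000000, Gamma_qpp = 0.000000, Gamma_qpq = 0.000000, Gamma_qqq = 0.000000
  tau = 0.125000: gamma = (0.380208, -0.011719), gamma' = (-0.916667, -0.187500); Gamma_ppp = 0.000000, Gamma_ppq = 0.000000, Gamma_pqq = 0.000000, Gamma_qpp = 0.000000, Gamma_qpq = 0.000000, Gamma_qqq = 0.000000
  tau = 0.250000: gamma = (0.270833, -0.046875), gamma' = (-0.833333, -0.375000); Gamma_ppp = 0.000000, Gamma_ppq = 0.000000, Gamma_pqq = 0.000000, Gamma_qpp = 0.000000, Gamma_qpq = 0.000000, Gamma_qqq = 0.000000
  tau = 0.375000: gamma = (0.171875, -0.105469), gamma' = (-0.750000, -0.562500); Gamma_ppp = 0.000000, Gamma_ppq = 0.000000, Gamma_pqq = 0.000000, Gamma_qpp = 0.000000, Gamma_qpq = 0.000000, Gamma_qqq = 0.000000
  tau = 0.500000: gamma = (0.083333, -0.187500), gamma' = (-0.666667, -0.750000); Gamma_ppp = 0.000000, Gamma_ppq = 0.000000, Gamma_pqq = 0.000000, Gamma_qpp = 0.000000, Gamma_qpq = 0.000000, Gamma_qqq = 0.000000
  tau = 0.625000: gamma = (0.005208, -0.292969), gamma' = (-0.583333, -0.937500); Gamma_ppp = 0.000000, Gamma_ppq = 0.000000, Gamma_pqq = 0.000000, Gamma_qpp = 0.000000, Gamma_qpq = 0.000000, Gamma_qqq = 0.000000
  tau = 0.750000: gamma = (-0.062500, -0.421875), gamma' = (-0.500000, -1.125000); Gamma_ppp = 0.000000, Gamma_ppq = 0.000000, Gamma_pqq = 0.000000, Gamma_qpp = 0.000000, Gamma_qpq = 0.000000, Gamma_qqq = 0.000000
  tau = 0.875000: gamma = (-0.119792, -0.574219), gamma' = (-0.416667, -1.312500); Gamma_ppp = 0.000000, Gamma_ppq = 0.000000, Gamma_pqq = 0.000000, Gamma_qpp = 0.000000, Gamma_qpq = 0.000000, Gamma_qqq = 0.000000
  tau = 1.000000: gamma = (-0.166667, -0.750000), gamma' = (-0.333333, -1.500000); Gamma_ppp = 0.000000, Gamma_ppq = 0.000000, Gamma_pqq = 0.000000, Gamma_qpp = 0.000000, Gamma_qpq = 0.000000, Gamma_qqq = 0.000000
step 0: V^p = -0.1250, V^q = 1.0000
step 1: k1 = (0.000000, 0.000000), k2 = (0.000000, 0.000000), k3 = (0.000000, 0.000000), k4 = (0.000000, 0.000000); V <- V + (h/6)(k1 + 2k2 + 2k3 + k4): V^p = -0.1250, V^q = 1.0000
step 2: k1 = (0.000000, 0.000000), k2 = (0.000000, 0.000000), k3 = (0.000000, 0.000000), k4 = (0.000000, 0.000000); V <- V + (h/6)(k1 + 2k2 + 2k3 + k4): V^p = -0.1250, V^q = 1.0000
step 3: k1 = (0.000000, 0.000000), k2 = (0.000000, 0.000000), k3 = (0.000000, 0.000000), k4 = (0.000000, 0.000000); V <- V + (h/6)(k1 + 2k2 + 2k3 + k4): V^p = -0.1250, V^q = 1.0000
step 4: k1 = (0.000000, 0.000000), k2 = (0.000000, 0.000000), k3 = (0.000000, 0.000000), k4 = (0.000000, 0.000000); V <- V + (h/6)(k1 + 2k2 + 2k3 + k4): V^p = -0.1250, V^q = 1.0000


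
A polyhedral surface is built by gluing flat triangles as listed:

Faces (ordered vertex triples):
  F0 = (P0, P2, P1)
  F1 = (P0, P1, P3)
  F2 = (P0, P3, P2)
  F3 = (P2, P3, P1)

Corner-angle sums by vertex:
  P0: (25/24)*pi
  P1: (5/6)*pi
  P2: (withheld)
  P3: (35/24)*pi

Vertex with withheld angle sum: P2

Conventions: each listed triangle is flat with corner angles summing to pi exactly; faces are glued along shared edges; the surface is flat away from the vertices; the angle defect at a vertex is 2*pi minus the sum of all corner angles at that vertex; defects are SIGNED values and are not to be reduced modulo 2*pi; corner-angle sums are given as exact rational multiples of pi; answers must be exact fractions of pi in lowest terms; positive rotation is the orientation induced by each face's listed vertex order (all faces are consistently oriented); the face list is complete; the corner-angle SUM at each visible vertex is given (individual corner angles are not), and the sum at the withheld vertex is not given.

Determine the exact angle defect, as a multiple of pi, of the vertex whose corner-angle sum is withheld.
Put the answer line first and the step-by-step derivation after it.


Answer: defect(P2) = (4/3)*pi

V = 4, E = 6, F = 4; chi = V - E + F = 2
Gauss-Bonnet: total defect = 2*pi*chi = 4*pi; visible defects sum to (8/3)*pi


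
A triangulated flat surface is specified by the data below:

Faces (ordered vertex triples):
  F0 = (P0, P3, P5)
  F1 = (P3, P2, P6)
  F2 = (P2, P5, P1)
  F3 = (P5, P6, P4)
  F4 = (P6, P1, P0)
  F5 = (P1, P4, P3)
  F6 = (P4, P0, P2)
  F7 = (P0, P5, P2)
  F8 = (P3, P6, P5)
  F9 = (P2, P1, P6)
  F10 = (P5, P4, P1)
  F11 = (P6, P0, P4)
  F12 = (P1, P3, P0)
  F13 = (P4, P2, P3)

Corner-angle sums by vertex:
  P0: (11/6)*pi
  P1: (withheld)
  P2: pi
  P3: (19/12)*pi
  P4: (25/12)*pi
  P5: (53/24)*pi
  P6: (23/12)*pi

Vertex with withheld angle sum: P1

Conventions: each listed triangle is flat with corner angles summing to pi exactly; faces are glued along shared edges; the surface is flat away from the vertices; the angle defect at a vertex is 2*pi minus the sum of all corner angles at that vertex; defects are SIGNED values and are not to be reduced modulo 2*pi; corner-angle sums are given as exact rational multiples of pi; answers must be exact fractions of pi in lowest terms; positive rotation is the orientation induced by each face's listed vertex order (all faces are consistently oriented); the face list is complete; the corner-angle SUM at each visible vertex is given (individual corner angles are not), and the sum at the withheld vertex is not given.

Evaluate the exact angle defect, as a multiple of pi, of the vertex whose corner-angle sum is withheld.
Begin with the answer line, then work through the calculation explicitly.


Answer: defect(P1) = (-11/8)*pi

V = 7, E = 21, F = 14; chi = V - E + F = 0
Gauss-Bonnet: total defect = 2*pi*chi = 0; visible defects sum to (11/8)*pi


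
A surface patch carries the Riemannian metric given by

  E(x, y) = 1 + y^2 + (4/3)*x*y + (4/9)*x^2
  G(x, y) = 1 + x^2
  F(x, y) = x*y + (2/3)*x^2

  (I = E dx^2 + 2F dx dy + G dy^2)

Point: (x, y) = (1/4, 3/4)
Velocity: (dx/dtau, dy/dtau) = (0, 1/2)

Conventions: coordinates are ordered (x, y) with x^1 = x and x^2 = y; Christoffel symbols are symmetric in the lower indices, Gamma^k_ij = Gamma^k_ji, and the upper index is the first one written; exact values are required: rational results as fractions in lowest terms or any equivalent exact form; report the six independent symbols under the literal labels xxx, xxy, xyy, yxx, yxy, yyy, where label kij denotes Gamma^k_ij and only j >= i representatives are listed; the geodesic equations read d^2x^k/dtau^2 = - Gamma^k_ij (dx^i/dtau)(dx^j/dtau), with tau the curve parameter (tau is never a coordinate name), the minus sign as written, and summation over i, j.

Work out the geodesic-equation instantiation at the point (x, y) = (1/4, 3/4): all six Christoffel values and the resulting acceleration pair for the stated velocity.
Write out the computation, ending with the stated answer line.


E = 265/144, F = 11/48, G = 17/16 at the point
E_x = 11/9, E_y = 11/6, F_x = 13/12, F_y = 1/4, G_x = 1/2, G_y = 0
EG - F^2 = 137/72;  g^inv = (72/137) * [[17/16, -11/48], [-11/48, 265/144]]
first-kind symbols [ij,l] = (1/2)(d_i g_jl + d_j g_il - d_l g_ij): [xx,x] = E_x/2 = 11/18, [xx,y] = F_x - E_y/2 = 1/6, [xy,x] = E_y/2 = 11/12, [xy,y] = G_x/2 = 1/4, [yy,x] = F_y - G_x/2 = 0, [yy,y] = G_y/2 = 0
Gamma^x_ij = (G*[ij,x] - F*[ij,y])/(EG - F^2), Gamma^y_ij = (E*[ij,y] - F*[ij,x])/(EG - F^2)
Gamma_xxx = 44/137, Gamma_xxy = 66/137, Gamma_xyy = 0, Gamma_yxx = 12/137, Gamma_yxy = 18/137, Gamma_yyy = 0
d^2x/dtau^2 = -(Gamma_xxx*(0)^2 + 2*Gamma_xxy*(0)*(1/2) + Gamma_xyy*(1/2)^2) = 0
d^2y/dtau^2 = -(Gamma_yxx*(0)^2 + 2*Gamma_yxy*(0)*(1/2) + Gamma_yyy*(1/2)^2) = 0

Answer: Gamma_xxx = 44/137, Gamma_xxy = 66/137, Gamma_xyy = 0, Gamma_yxx = 12/137, Gamma_yxy = 18/137, Gamma_yyy = 0; accelerations (d^2x/dtau^2, d^2y/dtau^2) = (0, 0)


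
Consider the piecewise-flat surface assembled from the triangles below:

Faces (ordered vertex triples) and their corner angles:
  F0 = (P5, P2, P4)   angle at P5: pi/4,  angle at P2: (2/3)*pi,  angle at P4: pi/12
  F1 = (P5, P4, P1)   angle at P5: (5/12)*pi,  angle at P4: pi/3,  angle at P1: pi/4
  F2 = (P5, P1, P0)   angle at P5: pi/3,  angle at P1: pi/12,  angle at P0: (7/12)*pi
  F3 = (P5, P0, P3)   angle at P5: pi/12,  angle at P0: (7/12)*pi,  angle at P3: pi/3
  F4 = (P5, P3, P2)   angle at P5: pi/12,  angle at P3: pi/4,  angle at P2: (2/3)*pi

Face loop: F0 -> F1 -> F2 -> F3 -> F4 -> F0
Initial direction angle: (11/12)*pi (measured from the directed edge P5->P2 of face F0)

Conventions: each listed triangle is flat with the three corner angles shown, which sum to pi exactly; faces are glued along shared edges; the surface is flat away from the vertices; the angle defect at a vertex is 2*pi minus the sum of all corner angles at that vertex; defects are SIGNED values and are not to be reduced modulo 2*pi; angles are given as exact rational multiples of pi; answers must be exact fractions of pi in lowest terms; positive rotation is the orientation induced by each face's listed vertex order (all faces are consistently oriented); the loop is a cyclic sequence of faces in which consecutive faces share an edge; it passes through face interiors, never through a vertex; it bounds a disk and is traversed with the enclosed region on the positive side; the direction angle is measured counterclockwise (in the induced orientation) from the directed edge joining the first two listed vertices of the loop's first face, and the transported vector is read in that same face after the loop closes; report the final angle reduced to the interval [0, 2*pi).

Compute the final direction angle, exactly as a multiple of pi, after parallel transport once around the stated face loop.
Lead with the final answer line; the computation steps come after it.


Answer: final direction angle = (7/4)*pi

enclosed vertex P5: corner angles sum to (7/6)*pi, defect = 2*pi - (7/6)*pi = (5/6)*pi
summing the enclosed defects onto the initial angle, mod 2*pi in the induced orientation:
final angle = (11/12)*pi + (5/6)*pi = (7/4)*pi (mod 2*pi)


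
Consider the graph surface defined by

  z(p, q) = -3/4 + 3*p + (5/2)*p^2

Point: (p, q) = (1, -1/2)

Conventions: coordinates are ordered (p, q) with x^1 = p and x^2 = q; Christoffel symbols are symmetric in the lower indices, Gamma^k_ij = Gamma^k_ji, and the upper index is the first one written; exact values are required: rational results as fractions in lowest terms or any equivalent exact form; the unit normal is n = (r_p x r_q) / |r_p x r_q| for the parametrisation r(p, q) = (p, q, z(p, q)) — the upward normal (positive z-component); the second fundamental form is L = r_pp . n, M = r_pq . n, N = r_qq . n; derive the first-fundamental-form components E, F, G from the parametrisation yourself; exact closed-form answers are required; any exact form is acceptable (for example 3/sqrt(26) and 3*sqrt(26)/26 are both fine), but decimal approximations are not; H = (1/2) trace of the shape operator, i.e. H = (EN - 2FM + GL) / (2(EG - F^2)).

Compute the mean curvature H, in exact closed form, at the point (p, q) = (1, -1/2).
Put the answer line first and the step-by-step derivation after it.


Answer: H = sqrt(65)/1690

z_p = 8, z_q = 0, z_pp = 5, z_pq = 0, z_qq = 0
E = 65, F = 0, G = 1; answer radicand W^2 = 65
unnormalised second-form numerators: l = 5, m = 0, n = 0; L = l/sqrt(65), and similarly M = m/sqrt(W^2), N = n/sqrt(W^2)
H = (E*n - 2*F*m + G*l) / (2*(EG - F^2)*sqrt(W^2)); E*n - 2*F*m + G*l = 5, EG - F^2 = 65, so H = (1/26)/sqrt(65)


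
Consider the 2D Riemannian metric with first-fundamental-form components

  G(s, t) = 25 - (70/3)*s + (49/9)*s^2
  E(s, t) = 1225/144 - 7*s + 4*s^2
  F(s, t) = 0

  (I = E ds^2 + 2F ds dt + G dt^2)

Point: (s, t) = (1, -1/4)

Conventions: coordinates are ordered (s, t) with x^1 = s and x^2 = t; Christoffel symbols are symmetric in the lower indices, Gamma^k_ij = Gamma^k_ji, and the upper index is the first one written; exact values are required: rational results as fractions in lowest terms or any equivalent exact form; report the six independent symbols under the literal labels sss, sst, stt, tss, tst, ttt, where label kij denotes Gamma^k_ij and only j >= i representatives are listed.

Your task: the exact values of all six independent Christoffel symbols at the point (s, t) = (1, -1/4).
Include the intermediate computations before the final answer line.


E = 793/144, F = 0, G = 64/9 at the point
E_s = 1, E_t = 0, F_s = 0, F_t = 0, G_s = -112/9, G_t = 0
EG - F^2 = 3172/81;  g^inv = (81/3172) * [[64/9, 0], [0, 793/144]]
first-kind symbols [ij,l] = (1/2)(d_i g_jl + d_j g_il - d_l g_ij): [ss,s] = E_s/2 = 1/2, [ss,t] = F_s - E_t/2 = 0, [st,s] = E_t/2 = 0, [st,t] = G_s/2 = -56/9, [tt,s] = F_t - G_s/2 = 56/9, [tt,t] = G_t/2 = 0
Gamma^s_ij = (G*[ij,s] - F*[ij,t])/(EG - F^2), Gamma^t_ij = (E*[ij,t] - F*[ij,s])/(EG - F^2)

Answer: Gamma_sss = 72/793, Gamma_sst = 0, Gamma_stt = 896/793, Gamma_tss = 0, Gamma_tst = -7/8, Gamma_ttt = 0


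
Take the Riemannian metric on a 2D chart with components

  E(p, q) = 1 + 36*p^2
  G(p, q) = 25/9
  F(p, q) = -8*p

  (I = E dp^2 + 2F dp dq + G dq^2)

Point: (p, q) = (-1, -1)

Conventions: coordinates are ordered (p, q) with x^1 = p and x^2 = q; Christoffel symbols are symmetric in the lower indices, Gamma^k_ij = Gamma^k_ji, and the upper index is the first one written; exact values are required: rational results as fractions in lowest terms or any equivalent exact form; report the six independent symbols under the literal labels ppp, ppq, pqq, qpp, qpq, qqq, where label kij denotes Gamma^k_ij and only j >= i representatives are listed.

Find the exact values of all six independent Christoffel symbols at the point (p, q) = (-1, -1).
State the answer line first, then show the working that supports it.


Answer: Gamma_ppp = -324/349, Gamma_ppq = 0, Gamma_pqq = 0, Gamma_qpp = -72/349, Gamma_qpq = 0, Gamma_qqq = 0

E = 37, F = 8, G = 25/9 at the point
E_p = -72, E_q = 0, F_p = -8, F_q = 0, G_p = 0, G_q = 0
EG - F^2 = 349/9;  g^inv = (9/349) * [[25/9, -8], [-8, 37]]
first-kind symbols [ij,l] = (1/2)(d_i g_jl + d_j g_il - d_l g_ij): [pp,p] = E_p/2 = -36, [pp,q] = F_p - E_q/2 = -8, [pq,p] = E_q/2 = 0, [pq,q] = G_p/2 = 0, [qq,p] = F_q - G_p/2 = 0, [qq,q] = G_q/2 = 0
Gamma^p_ij = (G*[ij,p] - F*[ij,q])/(EG - F^2), Gamma^q_ij = (E*[ij,q] - F*[ij,p])/(EG - F^2)


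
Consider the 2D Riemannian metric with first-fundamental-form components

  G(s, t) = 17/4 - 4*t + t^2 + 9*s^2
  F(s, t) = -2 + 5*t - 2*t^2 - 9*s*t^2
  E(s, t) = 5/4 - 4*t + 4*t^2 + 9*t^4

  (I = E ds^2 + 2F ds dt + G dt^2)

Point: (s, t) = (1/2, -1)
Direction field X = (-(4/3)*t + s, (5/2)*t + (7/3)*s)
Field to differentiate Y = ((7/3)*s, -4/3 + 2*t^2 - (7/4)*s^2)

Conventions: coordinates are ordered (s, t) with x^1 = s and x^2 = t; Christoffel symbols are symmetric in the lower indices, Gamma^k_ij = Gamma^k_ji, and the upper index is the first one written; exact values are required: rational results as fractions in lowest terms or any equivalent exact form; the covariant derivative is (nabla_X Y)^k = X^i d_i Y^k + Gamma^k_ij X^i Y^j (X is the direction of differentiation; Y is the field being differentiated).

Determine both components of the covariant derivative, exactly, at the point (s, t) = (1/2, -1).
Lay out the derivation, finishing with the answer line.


E = 73/4, F = -27/2, G = 23/2 at the point
E_s = 0, E_t = -48, F_s = -9, F_t = 18, G_s = 9, G_t = -6
EG - F^2 = 221/8;  g^inv = (8/221) * [[23/2, 27/2], [27/2, 73/4]]
first-kind symbols [ij,l] = (1/2)(d_i g_jl + d_j g_il - d_l g_ij): [ss,s] = E_s/2 = 0, [ss,t] = F_s - E_t/2 = 15, [st,s] = E_t/2 = -24, [st,t] = G_s/2 = 9/2, [tt,s] = F_t - G_s/2 = 27/2, [tt,t] = G_t/2 = -3
Gamma^s_ij = (G*[ij,s] - F*[ij,t])/(EG - F^2), Gamma^t_ij = (E*[ij,t] - F*[ij,s])/(EG - F^2)
Gamma_sss = 1620/221, Gamma_sst = -1722/221, Gamma_stt = 54/13, Gamma_tss = 2190/221, Gamma_tst = -1935/221, Gamma_ttt = 60/13
X = (11/6, -4/3), Y = (7/6, 11/48) at the point

Answer: (nabla_X Y)^s = 876251/31824, (nabla_X Y)^t = 225253/7072


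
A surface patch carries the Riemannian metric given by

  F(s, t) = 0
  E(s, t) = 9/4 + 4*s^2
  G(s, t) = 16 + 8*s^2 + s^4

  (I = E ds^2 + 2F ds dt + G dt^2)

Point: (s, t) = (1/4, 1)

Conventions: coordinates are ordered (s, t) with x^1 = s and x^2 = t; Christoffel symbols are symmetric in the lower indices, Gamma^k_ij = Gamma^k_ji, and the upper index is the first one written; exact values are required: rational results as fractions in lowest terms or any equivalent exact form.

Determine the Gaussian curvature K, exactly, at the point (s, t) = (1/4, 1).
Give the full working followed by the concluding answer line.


E = 5/2, F = 0, G = 4225/256, EG - F^2 = 21125/512 at the point
E_s = 2, E_t = 0, F_s = 0, F_t = 0, G_s = 65/16, G_t = 0
E_tt = 0, F_st = 0, G_ss = 67/4
Evaluate Brioschi's two determinant matrices M1, M2 and divide by (EG - F^2)^2.
M1 = [[-E_tt/2 + F_st - G_ss/2, E_s/2, F_s - E_t/2], [F_t - G_s/2, E, F], [G_t/2, F, G]] = [[-67/8, 1, 0], [-65/32, 5/2, 0], [0, 0, 4225/256]]; det M1 = -2556125/8192
M2 = [[0, E_t/2, G_s/2], [E_t/2, E, F], [G_s/2, F, G]] = [[0, 0, 65/32], [0, 5/2, 0], [65/32, 0, 4225/256]]; det M2 = -21125/2048
det M1 - det M2 = -2471625/8192; K = -2471625/8192 / (21125/512)^2 = -288/1625

Answer: K = -288/1625


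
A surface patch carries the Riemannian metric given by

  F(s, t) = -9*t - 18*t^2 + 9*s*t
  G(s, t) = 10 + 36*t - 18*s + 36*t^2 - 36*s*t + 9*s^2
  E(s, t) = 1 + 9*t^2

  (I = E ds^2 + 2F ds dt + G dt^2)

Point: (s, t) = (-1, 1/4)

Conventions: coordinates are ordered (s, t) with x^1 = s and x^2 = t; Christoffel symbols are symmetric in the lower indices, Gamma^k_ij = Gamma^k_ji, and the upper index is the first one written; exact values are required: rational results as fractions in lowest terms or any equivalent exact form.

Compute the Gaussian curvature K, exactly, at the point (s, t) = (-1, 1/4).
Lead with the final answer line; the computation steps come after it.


Answer: K = -2304/855625

E = 25/16, F = -45/8, G = 229/4, EG - F^2 = 925/16 at the point
E_s = 0, E_t = 9/2, F_s = 9/4, F_t = -27, G_s = -45, G_t = 90
E_tt = 18, F_st = 9, G_ss = 18
Evaluate Brioschi's two determinant matrices M1, M2 and divide by (EG - F^2)^2.
M1 = [[-E_tt/2 + F_st - G_ss/2, E_s/2, F_s - E_t/2], [F_t - G_s/2, E, F], [G_t/2, F, G]] = [[-9, 0, 0], [-9/2, 25/16, -45/8], [45, -45/8, 229/4]]; det M1 = -8325/16
M2 = [[0, E_t/2, G_s/2], [E_t/2, E, F], [G_s/2, F, G]] = [[0, 9/4, -45/2], [9/4, 25/16, -45/8], [-45/2, -45/8, 229/4]]; det M2 = -8181/16
det M1 - det M2 = -9; K = -9 / (925/16)^2 = -2304/855625


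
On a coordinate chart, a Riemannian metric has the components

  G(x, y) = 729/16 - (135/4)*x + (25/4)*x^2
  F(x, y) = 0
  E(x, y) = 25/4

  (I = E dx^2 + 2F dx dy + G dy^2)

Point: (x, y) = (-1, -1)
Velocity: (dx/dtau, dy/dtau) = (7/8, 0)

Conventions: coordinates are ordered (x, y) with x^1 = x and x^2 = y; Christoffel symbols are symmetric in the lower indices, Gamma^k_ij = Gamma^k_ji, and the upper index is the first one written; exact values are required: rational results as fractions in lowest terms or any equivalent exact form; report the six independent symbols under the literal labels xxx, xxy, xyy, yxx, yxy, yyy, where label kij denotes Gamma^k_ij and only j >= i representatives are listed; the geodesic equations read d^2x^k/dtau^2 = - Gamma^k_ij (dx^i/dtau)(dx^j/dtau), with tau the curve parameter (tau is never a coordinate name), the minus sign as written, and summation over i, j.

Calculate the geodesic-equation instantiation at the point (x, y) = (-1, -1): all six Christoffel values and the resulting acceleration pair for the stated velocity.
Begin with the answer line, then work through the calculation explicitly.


Answer: Gamma_xxx = 0, Gamma_xxy = 0, Gamma_xyy = 37/10, Gamma_yxx = 0, Gamma_yxy = -10/37, Gamma_yyy = 0; accelerations (d^2x/dtau^2, d^2y/dtau^2) = (0, 0)

E = 25/4, F = 0, G = 1369/16 at the point
E_x = 0, E_y = 0, F_x = 0, F_y = 0, G_x = -185/4, G_y = 0
EG - F^2 = 34225/64;  g^inv = (64/34225) * [[1369/16, 0], [0, 25/4]]
first-kind symbols [ij,l] = (1/2)(d_i g_jl + d_j g_il - d_l g_ij): [xx,x] = E_x/2 = 0, [xx,y] = F_x - E_y/2 = 0, [xy,x] = E_y/2 = 0, [xy,y] = G_x/2 = -185/8, [yy,x] = F_y - G_x/2 = 185/8, [yy,y] = G_y/2 = 0
Gamma^x_ij = (G*[ij,x] - F*[ij,y])/(EG - F^2), Gamma^y_ij = (E*[ij,y] - F*[ij,x])/(EG - F^2)
Gamma_xxx = 0, Gamma_xxy = 0, Gamma_xyy = 37/10, Gamma_yxx = 0, Gamma_yxy = -10/37, Gamma_yyy = 0
d^2x/dtau^2 = -(Gamma_xxx*(7/8)^2 + 2*Gamma_xxy*(7/8)*(0) + Gamma_xyy*(0)^2) = 0
d^2y/dtau^2 = -(Gamma_yxx*(7/8)^2 + 2*Gamma_yxy*(7/8)*(0) + Gamma_yyy*(0)^2) = 0


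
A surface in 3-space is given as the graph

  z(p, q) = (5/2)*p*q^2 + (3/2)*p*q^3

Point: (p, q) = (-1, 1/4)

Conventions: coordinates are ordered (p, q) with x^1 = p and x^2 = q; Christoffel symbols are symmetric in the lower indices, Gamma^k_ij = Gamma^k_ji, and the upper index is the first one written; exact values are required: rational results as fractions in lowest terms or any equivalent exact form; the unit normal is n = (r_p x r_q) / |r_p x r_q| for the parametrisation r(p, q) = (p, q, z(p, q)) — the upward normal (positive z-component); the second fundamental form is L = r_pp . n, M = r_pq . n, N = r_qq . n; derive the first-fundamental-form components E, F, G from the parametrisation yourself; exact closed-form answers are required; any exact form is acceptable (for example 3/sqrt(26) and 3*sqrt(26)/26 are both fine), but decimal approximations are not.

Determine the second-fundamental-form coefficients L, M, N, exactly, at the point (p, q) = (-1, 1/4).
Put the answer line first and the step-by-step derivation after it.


Answer: L = 0, M = 196*sqrt(55329)/55329, N = -928*sqrt(55329)/55329

z_p = 23/128, z_q = -49/32, z_pp = 0, z_pq = 49/32, z_qq = -29/4
E = 16913/16384, F = -1127/4096, G = 3425/1024; answer radicand W^2 = 55329/16384
unnormalised second-form numerators: l = 0, m = 49/32, n = -29/4; L = l/sqrt(55329/16384), and similarly M = m/sqrt(W^2), N = n/sqrt(W^2)


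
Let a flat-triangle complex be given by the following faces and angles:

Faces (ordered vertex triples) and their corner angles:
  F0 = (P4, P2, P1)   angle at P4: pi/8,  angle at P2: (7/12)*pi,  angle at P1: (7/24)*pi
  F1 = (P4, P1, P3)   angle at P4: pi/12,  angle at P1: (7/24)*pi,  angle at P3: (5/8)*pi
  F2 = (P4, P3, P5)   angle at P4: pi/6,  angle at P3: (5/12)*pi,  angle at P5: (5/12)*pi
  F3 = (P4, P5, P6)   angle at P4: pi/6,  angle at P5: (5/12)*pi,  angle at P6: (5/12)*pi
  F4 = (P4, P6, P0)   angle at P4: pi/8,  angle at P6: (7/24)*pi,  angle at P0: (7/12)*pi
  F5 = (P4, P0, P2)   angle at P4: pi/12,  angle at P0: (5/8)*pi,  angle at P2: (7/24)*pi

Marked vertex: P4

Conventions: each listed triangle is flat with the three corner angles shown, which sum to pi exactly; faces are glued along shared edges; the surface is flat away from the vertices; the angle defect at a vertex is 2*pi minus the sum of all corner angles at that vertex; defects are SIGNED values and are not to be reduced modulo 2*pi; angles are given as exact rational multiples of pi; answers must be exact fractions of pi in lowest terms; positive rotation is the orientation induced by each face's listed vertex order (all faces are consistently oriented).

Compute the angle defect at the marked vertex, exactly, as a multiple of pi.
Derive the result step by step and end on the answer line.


Sum of corner angles at P4: (3/4)*pi
defect = 2*pi - (3/4)*pi

Answer: defect(P4) = (5/4)*pi


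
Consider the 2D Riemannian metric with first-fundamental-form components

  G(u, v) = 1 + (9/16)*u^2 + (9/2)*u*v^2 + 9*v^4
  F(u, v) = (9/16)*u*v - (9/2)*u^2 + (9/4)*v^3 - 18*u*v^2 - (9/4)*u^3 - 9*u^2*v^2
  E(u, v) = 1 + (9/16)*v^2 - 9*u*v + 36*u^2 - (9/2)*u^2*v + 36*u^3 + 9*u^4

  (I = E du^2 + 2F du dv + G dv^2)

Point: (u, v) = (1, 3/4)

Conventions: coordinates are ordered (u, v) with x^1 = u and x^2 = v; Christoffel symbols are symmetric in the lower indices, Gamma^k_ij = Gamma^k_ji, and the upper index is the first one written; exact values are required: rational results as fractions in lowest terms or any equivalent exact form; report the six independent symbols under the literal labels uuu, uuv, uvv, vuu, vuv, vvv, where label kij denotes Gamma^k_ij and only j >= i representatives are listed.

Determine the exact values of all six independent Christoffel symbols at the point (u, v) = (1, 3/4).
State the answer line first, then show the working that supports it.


Answer: Gamma_uuu = 12960/10001, Gamma_uuv = -810/10001, Gamma_uvv = -4860/10001, Gamma_vuu = -3744/10001, Gamma_vuv = 234/10001, Gamma_vvv = 1404/10001

E = 18481/256, F = -5265/256, G = 1777/256 at the point
E_u = 405/2, E_v = -405/32, F_u = -2277/64, F_v = -2313/64, G_u = 117/32, G_v = 351/16
EG - F^2 = 10001/128;  g^inv = (128/10001) * [[1777/256, 5265/256], [5265/256, 18481/256]]
first-kind symbols [ij,l] = (1/2)(d_i g_jl + d_j g_il - d_l g_ij): [uu,u] = E_u/2 = 405/4, [uu,v] = F_u - E_v/2 = -117/4, [uv,u] = E_v/2 = -405/64, [uv,v] = G_u/2 = 117/64, [vv,u] = F_v - G_u/2 = -1215/32, [vv,v] = G_v/2 = 351/32
Gamma^u_ij = (G*[ij,u] - F*[ij,v])/(EG - F^2), Gamma^v_ij = (E*[ij,v] - F*[ij,u])/(EG - F^2)
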